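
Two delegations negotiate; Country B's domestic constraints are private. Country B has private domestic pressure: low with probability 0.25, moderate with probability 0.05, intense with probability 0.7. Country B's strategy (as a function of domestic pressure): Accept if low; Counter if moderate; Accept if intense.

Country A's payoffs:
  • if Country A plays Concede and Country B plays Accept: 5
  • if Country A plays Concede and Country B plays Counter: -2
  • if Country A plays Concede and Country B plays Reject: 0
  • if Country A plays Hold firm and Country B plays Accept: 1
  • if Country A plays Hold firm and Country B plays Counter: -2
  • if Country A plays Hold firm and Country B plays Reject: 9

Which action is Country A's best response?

Compute Country A's expected payoff for each action, taking the expectation over Country B's type.
E[Concede] = 0.25·(5) + 0.05·(-2) + 0.7·(5) = 4.65
E[Hold firm] = 0.25·(1) + 0.05·(-2) + 0.7·(1) = 0.85
Best response: Concede (4.65 is the largest).

Concede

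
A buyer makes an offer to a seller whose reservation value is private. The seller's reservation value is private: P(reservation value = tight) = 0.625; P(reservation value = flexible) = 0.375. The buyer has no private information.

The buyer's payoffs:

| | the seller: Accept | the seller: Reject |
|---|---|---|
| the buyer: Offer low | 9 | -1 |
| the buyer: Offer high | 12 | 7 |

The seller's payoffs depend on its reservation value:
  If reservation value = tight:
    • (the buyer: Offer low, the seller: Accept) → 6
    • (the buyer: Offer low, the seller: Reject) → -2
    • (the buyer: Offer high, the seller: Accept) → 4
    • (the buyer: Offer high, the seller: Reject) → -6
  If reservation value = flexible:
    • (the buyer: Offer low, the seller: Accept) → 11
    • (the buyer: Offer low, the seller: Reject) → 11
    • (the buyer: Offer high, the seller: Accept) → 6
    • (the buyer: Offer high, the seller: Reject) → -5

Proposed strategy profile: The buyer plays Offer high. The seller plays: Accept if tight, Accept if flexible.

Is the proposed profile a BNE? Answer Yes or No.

The buyer plays Offer high: E[Offer high] = 0.625·(12) + 0.375·(12) = 12; E[Offer low] = 9. Best-responding. ✓
The seller (reservation value tight), facing Offer high: Accept gives 4, Reject gives -6. Proposed Accept is best. ✓
The seller (reservation value flexible), facing Offer high: Accept gives 6, Reject gives -5. Proposed Accept is best. ✓

Yes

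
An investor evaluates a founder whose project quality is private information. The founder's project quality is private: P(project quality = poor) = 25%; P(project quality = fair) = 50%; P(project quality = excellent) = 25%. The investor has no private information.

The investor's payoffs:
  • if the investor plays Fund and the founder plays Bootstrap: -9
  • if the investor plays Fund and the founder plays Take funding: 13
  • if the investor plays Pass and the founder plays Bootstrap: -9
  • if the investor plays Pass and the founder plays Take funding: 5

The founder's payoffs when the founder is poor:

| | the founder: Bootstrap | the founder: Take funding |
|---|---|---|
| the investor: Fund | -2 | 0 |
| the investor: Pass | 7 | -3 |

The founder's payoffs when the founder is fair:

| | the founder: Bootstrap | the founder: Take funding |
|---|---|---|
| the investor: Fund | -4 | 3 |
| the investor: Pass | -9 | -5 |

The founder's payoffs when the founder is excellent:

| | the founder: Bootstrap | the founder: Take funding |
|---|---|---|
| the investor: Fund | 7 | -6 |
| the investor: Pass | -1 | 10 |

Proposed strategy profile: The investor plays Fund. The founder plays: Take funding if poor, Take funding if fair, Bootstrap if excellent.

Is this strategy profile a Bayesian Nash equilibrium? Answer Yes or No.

The investor plays Fund: E[Fund] = 0.25·(13) + 0.5·(13) + 0.25·(-9) = 7.5; E[Pass] = 1.5. Best-responding. ✓
The founder (project quality poor), facing Fund: Bootstrap gives -2, Take funding gives 0. Proposed Take funding is best. ✓
The founder (project quality fair), facing Fund: Bootstrap gives -4, Take funding gives 3. Proposed Take funding is best. ✓
The founder (project quality excellent), facing Fund: Bootstrap gives 7, Take funding gives -6. Proposed Bootstrap is best. ✓

Yes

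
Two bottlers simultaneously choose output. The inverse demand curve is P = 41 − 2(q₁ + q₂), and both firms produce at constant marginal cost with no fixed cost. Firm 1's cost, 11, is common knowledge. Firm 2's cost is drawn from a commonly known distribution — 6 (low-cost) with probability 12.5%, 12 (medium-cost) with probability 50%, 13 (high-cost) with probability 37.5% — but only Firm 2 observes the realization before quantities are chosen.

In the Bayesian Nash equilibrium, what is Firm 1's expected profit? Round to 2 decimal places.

52.11

Firm 2 with cost c maximizes (41 − 2(q₁+q₂) − c)·q₂, giving q₂(c) = (41 − c − 2q₁)/4.
E[c₂] = 0.125·6 + 0.5·12 + 0.375·13 = 11.625
Firm 1's FOC against E[q₂] yields q₁ = (41 − 2·11 + E[c₂])/6 = (41 − 22 + 11.625)/6 = 5.10417.
E[P] = 41 − 2·(q₁ + E[q₂]) = 21.2083; Firm 1's expected profit = (E[P] − 11)·q₁ = (21.2083 − 11)·5.10417 = 52.105.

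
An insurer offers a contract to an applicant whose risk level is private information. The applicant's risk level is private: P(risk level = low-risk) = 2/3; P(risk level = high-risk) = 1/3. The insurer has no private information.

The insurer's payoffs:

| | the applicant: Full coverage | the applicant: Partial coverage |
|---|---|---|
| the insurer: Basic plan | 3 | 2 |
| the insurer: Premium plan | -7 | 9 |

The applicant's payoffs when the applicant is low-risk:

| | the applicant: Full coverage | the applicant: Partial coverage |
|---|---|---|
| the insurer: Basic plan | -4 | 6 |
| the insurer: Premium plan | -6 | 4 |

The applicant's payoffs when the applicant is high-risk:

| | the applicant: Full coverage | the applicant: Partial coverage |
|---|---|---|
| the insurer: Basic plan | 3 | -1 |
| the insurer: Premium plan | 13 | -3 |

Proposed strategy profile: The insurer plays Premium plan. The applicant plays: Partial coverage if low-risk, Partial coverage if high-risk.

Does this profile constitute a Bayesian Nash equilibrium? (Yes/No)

No

A profile is a BNE iff every type of every player is best-responding given beliefs about the other side.
The insurer plays Premium plan: E[Premium plan] = 2/3·(9) + 1/3·(9) = 9; E[Basic plan] = 2. Best-responding. ✓
The applicant (risk level low-risk), facing Premium plan: Full coverage gives -6, Partial coverage gives 4. Proposed Partial coverage is best. ✓
The applicant (risk level high-risk), facing Premium plan: Full coverage gives 13, Partial coverage gives -3. Proposed Partial coverage is not best — profitable deviation exists. ✗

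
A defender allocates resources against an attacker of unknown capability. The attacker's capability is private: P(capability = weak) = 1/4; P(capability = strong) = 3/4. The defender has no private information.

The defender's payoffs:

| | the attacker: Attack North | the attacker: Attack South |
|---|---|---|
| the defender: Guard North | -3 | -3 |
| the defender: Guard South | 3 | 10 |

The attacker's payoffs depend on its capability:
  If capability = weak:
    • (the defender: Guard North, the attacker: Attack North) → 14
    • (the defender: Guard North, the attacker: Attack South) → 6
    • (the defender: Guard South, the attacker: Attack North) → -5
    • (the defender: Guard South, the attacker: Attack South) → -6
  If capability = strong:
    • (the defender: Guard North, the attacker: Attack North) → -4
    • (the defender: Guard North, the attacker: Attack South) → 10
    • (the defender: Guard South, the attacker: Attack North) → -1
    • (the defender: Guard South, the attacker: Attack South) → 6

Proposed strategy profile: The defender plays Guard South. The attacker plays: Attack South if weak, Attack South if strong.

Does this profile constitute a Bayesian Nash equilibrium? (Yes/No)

No

A profile is a BNE iff every type of every player is best-responding given beliefs about the other side.
The defender plays Guard South: E[Guard South] = 1/4·(10) + 3/4·(10) = 10; E[Guard North] = -3. Best-responding. ✓
The attacker (capability weak), facing Guard South: Attack North gives -5, Attack South gives -6. Proposed Attack South is not best — profitable deviation exists. ✗
The attacker (capability strong), facing Guard South: Attack North gives -1, Attack South gives 6. Proposed Attack South is best. ✓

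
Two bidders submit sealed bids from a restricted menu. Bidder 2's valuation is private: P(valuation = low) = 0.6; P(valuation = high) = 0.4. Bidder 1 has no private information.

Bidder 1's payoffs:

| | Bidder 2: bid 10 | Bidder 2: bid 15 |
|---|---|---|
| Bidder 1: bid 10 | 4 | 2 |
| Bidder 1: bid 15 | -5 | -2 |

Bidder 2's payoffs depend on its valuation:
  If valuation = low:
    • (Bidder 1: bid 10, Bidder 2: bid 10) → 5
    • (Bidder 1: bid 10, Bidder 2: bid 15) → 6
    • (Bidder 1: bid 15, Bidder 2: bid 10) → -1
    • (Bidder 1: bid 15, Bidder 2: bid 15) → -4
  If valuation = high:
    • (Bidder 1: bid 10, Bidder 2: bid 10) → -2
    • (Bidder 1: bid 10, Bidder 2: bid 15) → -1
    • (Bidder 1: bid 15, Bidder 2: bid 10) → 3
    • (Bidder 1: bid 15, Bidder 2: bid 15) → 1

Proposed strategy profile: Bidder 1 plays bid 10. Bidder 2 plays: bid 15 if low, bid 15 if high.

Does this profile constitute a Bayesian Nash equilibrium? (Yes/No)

Yes

Bidder 1 plays bid 10: E[bid 10] = 0.6·(2) + 0.4·(2) = 2; E[bid 15] = -2. Best-responding. ✓
Bidder 2 (valuation low), facing bid 10: bid 10 gives 5, bid 15 gives 6. Proposed bid 15 is best. ✓
Bidder 2 (valuation high), facing bid 10: bid 10 gives -2, bid 15 gives -1. Proposed bid 15 is best. ✓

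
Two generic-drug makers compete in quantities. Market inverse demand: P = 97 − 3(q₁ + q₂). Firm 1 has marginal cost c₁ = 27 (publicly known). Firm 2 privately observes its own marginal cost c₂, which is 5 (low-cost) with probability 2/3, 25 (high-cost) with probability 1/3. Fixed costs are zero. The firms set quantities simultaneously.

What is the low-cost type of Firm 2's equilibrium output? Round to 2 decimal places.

Type-c best response for Firm 2: q₂(c) = (97 − c)/6 − q₁/2.
Firm 1 maximizes expected profit; its first-order condition is 97 − 6q₁ − 3E[q₂] − 27 = 0.
Substituting E[q₂] and solving: E[c₂] = 11.6667, so q₁ = (97 − 2·27 + 11.6667)/9 = 6.07407.
q₂(low-cost) = (97 − 5 − 3·6.07407)/6 = 12.2963.

12.30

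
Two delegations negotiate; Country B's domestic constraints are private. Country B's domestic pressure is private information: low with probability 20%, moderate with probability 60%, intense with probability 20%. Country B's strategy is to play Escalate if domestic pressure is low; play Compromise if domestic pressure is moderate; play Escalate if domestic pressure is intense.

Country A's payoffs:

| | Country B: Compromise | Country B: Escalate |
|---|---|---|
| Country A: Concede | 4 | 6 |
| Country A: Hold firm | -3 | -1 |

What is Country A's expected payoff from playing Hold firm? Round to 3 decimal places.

E[Hold firm] = 0.2·(-1) + 0.6·(-3) + 0.2·(-1) = (-0.2) + (-1.8) + (-0.2) = -2.2

-2.200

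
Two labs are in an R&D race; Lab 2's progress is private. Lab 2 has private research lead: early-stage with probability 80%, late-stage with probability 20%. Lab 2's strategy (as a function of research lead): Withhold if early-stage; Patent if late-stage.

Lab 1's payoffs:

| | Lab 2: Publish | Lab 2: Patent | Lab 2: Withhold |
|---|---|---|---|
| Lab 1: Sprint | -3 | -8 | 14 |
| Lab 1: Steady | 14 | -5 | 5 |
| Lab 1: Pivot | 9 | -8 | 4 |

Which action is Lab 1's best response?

Sprint

E[Sprint] = 0.8·(14) + 0.2·(-8) = 9.6
E[Steady] = 0.8·(5) + 0.2·(-5) = 3
E[Pivot] = 0.8·(4) + 0.2·(-8) = 1.6
Best response: Sprint (9.6 is the largest).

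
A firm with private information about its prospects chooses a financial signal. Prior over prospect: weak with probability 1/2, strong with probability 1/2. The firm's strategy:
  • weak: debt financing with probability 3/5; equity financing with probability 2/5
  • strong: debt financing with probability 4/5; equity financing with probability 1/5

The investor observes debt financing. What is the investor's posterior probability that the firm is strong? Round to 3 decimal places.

Apply Bayes' rule using the sender's strategy as the likelihood.
P(debt financing) = (1/2)·(3/5) + (1/2)·(4/5) = 7/10
P(strong | debt financing) = ((1/2)·(4/5)) / (7/10) = (2/5) / (7/10) = 4/7

0.571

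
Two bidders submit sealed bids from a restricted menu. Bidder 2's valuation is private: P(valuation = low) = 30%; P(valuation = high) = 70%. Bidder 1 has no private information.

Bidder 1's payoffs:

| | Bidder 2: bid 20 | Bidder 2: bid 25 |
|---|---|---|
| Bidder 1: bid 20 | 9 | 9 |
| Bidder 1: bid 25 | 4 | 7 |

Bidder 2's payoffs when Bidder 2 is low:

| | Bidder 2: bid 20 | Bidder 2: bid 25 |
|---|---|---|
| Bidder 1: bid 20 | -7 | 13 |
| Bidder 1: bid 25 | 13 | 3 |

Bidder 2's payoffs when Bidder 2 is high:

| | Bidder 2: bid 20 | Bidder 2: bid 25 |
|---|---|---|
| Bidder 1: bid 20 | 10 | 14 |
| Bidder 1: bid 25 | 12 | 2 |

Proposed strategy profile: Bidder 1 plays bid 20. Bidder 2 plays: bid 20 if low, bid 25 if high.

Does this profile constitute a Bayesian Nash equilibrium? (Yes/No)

Bidder 1 plays bid 20: E[bid 20] = 0.3·(9) + 0.7·(9) = 9; E[bid 25] = 6.1. Best-responding. ✓
Bidder 2 (valuation low), facing bid 20: bid 20 gives -7, bid 25 gives 13. Proposed bid 20 is not best — profitable deviation exists. ✗
Bidder 2 (valuation high), facing bid 20: bid 20 gives 10, bid 25 gives 14. Proposed bid 25 is best. ✓

No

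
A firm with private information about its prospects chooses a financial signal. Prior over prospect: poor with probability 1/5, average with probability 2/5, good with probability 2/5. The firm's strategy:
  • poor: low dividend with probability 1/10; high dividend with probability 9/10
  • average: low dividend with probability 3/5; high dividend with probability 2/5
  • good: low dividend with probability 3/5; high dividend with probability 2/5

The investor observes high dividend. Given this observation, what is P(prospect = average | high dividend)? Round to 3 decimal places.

0.320

P(high dividend) = (1/5)·(9/10) + (2/5)·(2/5) + (2/5)·(2/5) = 1/2
P(average | high dividend) = ((2/5)·(2/5)) / (1/2) = (4/25) / (1/2) = 8/25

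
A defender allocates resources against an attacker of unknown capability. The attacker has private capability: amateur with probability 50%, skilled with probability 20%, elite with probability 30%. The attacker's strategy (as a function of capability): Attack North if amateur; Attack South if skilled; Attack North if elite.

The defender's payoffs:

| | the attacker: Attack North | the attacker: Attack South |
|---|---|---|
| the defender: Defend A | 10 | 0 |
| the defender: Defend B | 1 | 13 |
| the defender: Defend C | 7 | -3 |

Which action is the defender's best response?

E[Defend A] = 0.5·(10) + 0.2·(0) + 0.3·(10) = 8
E[Defend B] = 0.5·(1) + 0.2·(13) + 0.3·(1) = 3.4
E[Defend C] = 0.5·(7) + 0.2·(-3) + 0.3·(7) = 5
Best response: Defend A (8 is the largest).

Defend A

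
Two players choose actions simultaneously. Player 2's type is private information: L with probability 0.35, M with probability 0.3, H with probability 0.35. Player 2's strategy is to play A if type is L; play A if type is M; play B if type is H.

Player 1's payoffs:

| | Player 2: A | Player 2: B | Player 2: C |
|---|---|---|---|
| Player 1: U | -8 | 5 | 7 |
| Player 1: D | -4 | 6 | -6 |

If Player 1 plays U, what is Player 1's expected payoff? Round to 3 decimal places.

-3.450

E[U] = 0.35·(-8) + 0.3·(-8) + 0.35·5 = (-2.8) + (-2.4) + 1.75 = -3.45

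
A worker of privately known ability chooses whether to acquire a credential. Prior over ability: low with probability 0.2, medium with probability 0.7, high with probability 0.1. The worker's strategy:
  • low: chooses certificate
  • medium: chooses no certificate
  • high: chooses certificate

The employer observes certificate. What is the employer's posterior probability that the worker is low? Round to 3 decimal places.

0.667

P(certificate) = 0.2·1 + 0.7·0 + 0.1·1 = 0.3
P(low | certificate) = (0.2·1) / 0.3 = 0.2 / 0.3 = 0.666667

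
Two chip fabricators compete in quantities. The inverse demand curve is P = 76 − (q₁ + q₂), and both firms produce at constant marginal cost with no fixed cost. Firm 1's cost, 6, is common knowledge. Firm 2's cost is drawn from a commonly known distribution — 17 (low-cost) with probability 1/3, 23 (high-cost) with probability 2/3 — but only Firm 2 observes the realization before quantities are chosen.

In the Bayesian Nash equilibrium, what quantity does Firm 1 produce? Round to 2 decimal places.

28.33

Firm 2 with cost c maximizes (76 − (q₁+q₂) − c)·q₂, giving q₂(c) = (76 − c − q₁)/2.
E[c₂] = 1/3·17 + 2/3·23 = 21
Firm 1's FOC against E[q₂] yields q₁ = (76 − 2·6 + E[c₂])/3 = (76 − 12 + 21)/3 = 28.3333.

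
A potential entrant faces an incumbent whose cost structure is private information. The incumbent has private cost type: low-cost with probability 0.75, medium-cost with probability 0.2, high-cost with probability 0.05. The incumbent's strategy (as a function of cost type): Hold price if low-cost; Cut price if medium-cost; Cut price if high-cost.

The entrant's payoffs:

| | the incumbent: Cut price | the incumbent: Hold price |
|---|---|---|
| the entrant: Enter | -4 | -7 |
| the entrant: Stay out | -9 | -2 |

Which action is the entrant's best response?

Stay out

E[Enter] = 0.75·(-7) + 0.2·(-4) + 0.05·(-4) = -6.25
E[Stay out] = 0.75·(-2) + 0.2·(-9) + 0.05·(-9) = -3.75
Best response: Stay out (-3.75 is the largest).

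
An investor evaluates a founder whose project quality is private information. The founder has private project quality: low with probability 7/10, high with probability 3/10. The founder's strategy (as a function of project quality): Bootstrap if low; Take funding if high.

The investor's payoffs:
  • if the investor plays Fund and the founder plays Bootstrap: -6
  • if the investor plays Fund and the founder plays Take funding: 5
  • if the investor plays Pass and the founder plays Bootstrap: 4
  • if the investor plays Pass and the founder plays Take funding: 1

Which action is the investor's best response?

E[Fund] = 7/10·(-6) + 3/10·(5) = -27/10
E[Pass] = 7/10·(4) + 3/10·(1) = 31/10
Best response: Pass (31/10 is the largest).

Pass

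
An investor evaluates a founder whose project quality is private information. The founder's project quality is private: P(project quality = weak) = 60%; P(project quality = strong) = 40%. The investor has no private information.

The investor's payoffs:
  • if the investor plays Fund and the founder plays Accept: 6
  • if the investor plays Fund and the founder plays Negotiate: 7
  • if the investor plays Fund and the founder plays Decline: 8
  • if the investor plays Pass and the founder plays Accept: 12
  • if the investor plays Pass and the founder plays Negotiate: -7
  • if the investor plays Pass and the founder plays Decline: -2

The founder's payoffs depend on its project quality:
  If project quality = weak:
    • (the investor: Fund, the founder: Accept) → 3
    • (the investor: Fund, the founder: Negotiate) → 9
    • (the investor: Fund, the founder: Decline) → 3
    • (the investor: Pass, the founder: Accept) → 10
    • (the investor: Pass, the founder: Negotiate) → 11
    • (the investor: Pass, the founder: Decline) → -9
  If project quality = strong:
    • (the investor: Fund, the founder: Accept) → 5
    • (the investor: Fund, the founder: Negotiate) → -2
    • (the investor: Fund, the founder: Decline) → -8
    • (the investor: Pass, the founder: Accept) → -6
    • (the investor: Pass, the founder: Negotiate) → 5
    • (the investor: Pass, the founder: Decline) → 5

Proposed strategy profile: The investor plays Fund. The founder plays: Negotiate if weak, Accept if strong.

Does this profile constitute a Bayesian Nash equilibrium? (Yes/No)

The investor plays Fund: E[Fund] = 0.6·(7) + 0.4·(6) = 6.6; E[Pass] = 0.6. Best-responding. ✓
The founder (project quality weak), facing Fund: Accept gives 3, Negotiate gives 9, Decline gives 3. Proposed Negotiate is best. ✓
The founder (project quality strong), facing Fund: Accept gives 5, Negotiate gives -2, Decline gives -8. Proposed Accept is best. ✓

Yes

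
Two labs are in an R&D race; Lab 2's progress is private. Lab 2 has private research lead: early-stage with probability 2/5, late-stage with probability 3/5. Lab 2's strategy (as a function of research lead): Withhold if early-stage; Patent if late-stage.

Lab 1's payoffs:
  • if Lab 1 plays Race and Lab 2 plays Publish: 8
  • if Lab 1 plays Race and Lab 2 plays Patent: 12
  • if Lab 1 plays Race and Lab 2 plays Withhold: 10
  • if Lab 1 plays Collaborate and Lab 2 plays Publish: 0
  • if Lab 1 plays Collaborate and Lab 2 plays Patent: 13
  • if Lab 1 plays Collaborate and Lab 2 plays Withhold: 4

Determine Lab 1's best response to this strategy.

Race

E[Race] = 2/5·(10) + 3/5·(12) = 56/5
E[Collaborate] = 2/5·(4) + 3/5·(13) = 47/5
Best response: Race (56/5 is the largest).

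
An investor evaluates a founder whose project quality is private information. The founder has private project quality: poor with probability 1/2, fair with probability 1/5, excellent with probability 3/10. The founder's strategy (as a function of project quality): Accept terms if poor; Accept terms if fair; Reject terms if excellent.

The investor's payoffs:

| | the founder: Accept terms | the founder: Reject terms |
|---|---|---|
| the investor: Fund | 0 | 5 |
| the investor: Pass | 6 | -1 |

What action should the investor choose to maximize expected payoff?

Pass

E[Fund] = 1/2·(0) + 1/5·(0) + 3/10·(5) = 3/2
E[Pass] = 1/2·(6) + 1/5·(6) + 3/10·(-1) = 39/10
Best response: Pass (39/10 is the largest).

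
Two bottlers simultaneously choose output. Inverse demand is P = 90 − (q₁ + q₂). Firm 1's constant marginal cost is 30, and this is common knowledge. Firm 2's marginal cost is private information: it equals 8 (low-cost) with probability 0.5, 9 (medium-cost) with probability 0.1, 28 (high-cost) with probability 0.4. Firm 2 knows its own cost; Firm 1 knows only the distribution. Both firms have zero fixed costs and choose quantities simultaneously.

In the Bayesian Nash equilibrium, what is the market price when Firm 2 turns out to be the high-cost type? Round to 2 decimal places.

51.32

Each type of Firm 2 best-responds to q₁; Firm 1 best-responds to the expected q₂ over Firm 2's types.
Firm 2 with cost c maximizes (90 − (q₁+q₂) − c)·q₂, giving q₂(c) = (90 − c − q₁)/2.
E[c₂] = 0.5·8 + 0.1·9 + 0.4·28 = 16.1
Firm 1's FOC against E[q₂] yields q₁ = (90 − 2·30 + E[c₂])/3 = (90 − 60 + 16.1)/3 = 15.3667.
q₂(high-cost) = 23.3167, so P = 90 − (15.3667 + 23.3167) = 51.3167.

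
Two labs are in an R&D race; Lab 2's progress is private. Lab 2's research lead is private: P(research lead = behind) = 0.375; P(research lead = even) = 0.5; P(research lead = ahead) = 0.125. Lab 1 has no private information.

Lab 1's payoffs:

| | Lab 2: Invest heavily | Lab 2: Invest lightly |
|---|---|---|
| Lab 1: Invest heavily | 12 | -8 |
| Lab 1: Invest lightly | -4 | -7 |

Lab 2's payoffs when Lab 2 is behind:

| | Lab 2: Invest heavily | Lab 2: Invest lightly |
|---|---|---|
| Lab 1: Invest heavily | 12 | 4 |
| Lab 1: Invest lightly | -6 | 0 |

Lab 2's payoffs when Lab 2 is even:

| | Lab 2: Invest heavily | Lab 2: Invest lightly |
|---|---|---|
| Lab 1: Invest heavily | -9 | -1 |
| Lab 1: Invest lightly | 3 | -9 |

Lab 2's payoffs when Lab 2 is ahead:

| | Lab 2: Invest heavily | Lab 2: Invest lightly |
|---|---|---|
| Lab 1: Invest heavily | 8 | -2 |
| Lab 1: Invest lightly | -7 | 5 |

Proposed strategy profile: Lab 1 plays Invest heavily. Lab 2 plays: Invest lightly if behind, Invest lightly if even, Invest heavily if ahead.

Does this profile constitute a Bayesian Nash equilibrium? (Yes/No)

A profile is a BNE iff every type of every player is best-responding given beliefs about the other side.
Lab 1 plays Invest heavily: E[Invest heavily] = 0.375·(-8) + 0.5·(-8) + 0.125·(12) = -5.5; E[Invest lightly] = -6.625. Best-responding. ✓
Lab 2 (research lead behind), facing Invest heavily: Invest heavily gives 12, Invest lightly gives 4. Proposed Invest lightly is not best — profitable deviation exists. ✗
Lab 2 (research lead even), facing Invest heavily: Invest heavily gives -9, Invest lightly gives -1. Proposed Invest lightly is best. ✓
Lab 2 (research lead ahead), facing Invest heavily: Invest heavily gives 8, Invest lightly gives -2. Proposed Invest heavily is best. ✓

No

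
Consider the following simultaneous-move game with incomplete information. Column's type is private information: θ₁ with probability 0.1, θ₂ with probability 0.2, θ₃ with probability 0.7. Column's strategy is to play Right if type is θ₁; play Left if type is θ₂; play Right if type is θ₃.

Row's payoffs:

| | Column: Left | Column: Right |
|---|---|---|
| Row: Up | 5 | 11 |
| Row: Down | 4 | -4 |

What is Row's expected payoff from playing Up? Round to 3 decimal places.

E[Up] = 0.1·11 + 0.2·5 + 0.7·11 = 1.1 + 1 + 7.7 = 9.8

9.800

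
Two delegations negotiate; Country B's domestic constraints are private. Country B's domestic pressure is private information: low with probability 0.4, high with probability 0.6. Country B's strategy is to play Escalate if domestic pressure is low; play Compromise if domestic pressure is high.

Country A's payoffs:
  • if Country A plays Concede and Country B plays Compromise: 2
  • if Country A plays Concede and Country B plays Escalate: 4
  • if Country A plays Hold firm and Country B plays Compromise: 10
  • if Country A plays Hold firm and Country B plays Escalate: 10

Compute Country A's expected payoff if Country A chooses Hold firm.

Take the expectation over Country B's domestic pressure, weighting each type's action by its prior probability.
E[Hold firm] = 0.4·10 + 0.6·10 = 4 + 6 = 10

10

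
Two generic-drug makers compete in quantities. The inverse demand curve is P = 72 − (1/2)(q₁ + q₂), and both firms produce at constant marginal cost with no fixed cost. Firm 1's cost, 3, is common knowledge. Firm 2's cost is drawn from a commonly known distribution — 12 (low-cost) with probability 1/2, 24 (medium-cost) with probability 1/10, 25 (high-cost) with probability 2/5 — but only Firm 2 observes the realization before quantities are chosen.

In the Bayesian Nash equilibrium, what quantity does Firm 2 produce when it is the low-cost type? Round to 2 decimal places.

Each type of Firm 2 best-responds to q₁; Firm 1 best-responds to the expected q₂ over Firm 2's types.
Firm 2 with cost c maximizes (72 − (1/2)(q₁+q₂) − c)·q₂, giving q₂(c) = (72 − c − (1/2)q₁).
E[c₂] = 1/2·12 + 1/10·24 + 2/5·25 = 18.4
Firm 1's FOC against E[q₂] yields q₁ = (72 − 2·3 + E[c₂])/(3/2) = (72 − 6 + 18.4)/(3/2) = 56.2667.
q₂(low-cost) = (72 − 12 − (1/2)·56.2667) = 31.8667.

31.87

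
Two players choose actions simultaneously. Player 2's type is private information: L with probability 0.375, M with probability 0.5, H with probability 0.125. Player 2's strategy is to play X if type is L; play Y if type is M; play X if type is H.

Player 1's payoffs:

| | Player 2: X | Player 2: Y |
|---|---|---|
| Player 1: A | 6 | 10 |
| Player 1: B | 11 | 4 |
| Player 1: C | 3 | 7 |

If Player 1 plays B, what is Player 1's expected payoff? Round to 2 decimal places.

E[B] = 0.375·11 + 0.5·4 + 0.125·11 = 4.125 + 2 + 1.375 = 7.5

7.50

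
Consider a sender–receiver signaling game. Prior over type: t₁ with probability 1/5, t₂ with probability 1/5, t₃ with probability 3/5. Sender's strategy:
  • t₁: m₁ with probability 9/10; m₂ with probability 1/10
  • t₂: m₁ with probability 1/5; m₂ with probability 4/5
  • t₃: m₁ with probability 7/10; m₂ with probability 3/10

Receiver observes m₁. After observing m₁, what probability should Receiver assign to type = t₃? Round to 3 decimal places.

Apply Bayes' rule using the sender's strategy as the likelihood.
P(m₁) = (1/5)·(9/10) + (1/5)·(1/5) + (3/5)·(7/10) = 16/25
P(t₃ | m₁) = ((3/5)·(7/10)) / (16/25) = (21/50) / (16/25) = 21/32

0.656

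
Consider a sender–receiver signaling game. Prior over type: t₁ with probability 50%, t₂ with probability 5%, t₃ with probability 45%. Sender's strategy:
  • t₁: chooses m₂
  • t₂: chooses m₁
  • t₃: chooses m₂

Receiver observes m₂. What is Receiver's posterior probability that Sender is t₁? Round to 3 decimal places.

P(m₂) = 0.5·1 + 0.05·0 + 0.45·1 = 0.95
P(t₁ | m₂) = (0.5·1) / 0.95 = 0.5 / 0.95 = 0.526316

0.526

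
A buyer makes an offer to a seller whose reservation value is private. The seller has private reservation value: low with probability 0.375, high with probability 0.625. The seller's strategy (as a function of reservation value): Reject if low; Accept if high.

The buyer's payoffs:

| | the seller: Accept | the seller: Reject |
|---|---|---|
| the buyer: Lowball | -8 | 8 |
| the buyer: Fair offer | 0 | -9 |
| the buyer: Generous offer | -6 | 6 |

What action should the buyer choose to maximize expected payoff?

Generous offer

Compute the buyer's expected payoff for each action, taking the expectation over the seller's type.
E[Lowball] = 0.375·(8) + 0.625·(-8) = -2
E[Fair offer] = 0.375·(-9) + 0.625·(0) = -3.375
E[Generous offer] = 0.375·(6) + 0.625·(-6) = -1.5
Best response: Generous offer (-1.5 is the largest).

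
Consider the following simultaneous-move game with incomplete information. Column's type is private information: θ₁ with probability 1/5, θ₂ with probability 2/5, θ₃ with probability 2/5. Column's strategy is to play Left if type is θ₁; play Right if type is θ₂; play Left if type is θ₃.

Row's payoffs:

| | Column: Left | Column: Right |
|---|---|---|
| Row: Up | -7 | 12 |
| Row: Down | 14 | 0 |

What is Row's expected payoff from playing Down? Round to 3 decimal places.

8.400

E[Down] = 1/5·14 + 2/5·0 + 2/5·14 = 14/5 + 0 + 28/5 = 42/5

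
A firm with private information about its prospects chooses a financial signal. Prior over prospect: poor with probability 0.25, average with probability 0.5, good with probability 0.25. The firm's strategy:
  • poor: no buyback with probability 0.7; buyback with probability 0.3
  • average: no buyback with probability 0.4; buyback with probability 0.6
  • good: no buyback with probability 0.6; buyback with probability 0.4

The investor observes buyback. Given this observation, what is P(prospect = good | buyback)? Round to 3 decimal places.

0.211

P(buyback) = 0.25·0.3 + 0.5·0.6 + 0.25·0.4 = 0.475
P(good | buyback) = (0.25·0.4) / 0.475 = 0.1 / 0.475 = 0.210526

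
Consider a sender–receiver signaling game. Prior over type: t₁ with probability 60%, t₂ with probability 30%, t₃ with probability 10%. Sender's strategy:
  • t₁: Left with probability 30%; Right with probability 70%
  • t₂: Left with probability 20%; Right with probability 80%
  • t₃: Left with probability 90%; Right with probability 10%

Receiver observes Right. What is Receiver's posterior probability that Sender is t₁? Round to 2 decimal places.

P(Right) = 0.6·0.7 + 0.3·0.8 + 0.1·0.1 = 0.67
P(t₁ | Right) = (0.6·0.7) / 0.67 = 0.42 / 0.67 = 0.626866

0.63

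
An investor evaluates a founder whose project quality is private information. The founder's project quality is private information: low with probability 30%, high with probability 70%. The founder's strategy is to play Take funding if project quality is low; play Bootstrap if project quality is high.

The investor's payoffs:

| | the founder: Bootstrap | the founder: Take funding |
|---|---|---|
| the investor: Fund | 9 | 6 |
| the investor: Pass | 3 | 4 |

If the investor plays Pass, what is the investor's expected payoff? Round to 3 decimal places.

E[Pass] = 0.3·4 + 0.7·3 = 1.2 + 2.1 = 3.3

3.300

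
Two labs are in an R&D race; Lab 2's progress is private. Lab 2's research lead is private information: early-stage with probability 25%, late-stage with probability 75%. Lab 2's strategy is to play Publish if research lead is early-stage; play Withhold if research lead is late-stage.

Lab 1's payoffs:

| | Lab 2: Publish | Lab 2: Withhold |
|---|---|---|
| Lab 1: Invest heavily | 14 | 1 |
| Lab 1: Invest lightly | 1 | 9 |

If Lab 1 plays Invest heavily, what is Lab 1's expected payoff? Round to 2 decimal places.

E[Invest heavily] = 0.25·14 + 0.75·1 = 3.5 + 0.75 = 4.25

4.25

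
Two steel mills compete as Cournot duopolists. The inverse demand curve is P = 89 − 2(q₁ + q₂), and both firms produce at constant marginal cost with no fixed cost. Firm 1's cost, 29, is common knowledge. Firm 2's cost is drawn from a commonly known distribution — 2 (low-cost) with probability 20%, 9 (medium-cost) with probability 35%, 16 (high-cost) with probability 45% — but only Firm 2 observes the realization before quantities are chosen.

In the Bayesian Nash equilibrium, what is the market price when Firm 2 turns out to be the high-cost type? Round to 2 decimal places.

Firm 2 with cost c maximizes (89 − 2(q₁+q₂) − c)·q₂, giving q₂(c) = (89 − c − 2q₁)/4.
E[c₂] = 0.2·2 + 0.35·9 + 0.45·16 = 10.75
Firm 1's FOC against E[q₂] yields q₁ = (89 − 2·29 + E[c₂])/6 = (89 − 58 + 10.75)/6 = 6.95833.
q₂(high-cost) = 14.7708, so P = 89 − 2·(6.95833 + 14.7708) = 45.5417.

45.54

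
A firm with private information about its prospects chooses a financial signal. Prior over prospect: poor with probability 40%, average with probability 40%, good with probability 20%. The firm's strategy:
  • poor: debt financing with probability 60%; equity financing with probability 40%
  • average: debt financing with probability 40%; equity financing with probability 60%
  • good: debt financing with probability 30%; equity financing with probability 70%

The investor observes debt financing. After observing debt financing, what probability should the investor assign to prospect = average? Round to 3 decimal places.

P(debt financing) = 0.4·0.6 + 0.4·0.4 + 0.2·0.3 = 0.46
P(average | debt financing) = (0.4·0.4) / 0.46 = 0.16 / 0.46 = 0.347826

0.348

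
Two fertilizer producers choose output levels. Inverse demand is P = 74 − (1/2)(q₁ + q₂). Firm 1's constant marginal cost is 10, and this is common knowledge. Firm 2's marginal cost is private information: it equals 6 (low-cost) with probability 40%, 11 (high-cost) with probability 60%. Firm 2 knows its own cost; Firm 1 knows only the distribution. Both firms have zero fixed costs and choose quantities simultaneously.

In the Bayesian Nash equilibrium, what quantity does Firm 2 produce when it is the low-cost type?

47

Firm 2 with cost c maximizes (74 − (1/2)(q₁+q₂) − c)·q₂, giving q₂(c) = (74 − c − (1/2)q₁).
E[c₂] = 0.4·6 + 0.6·11 = 9
Firm 1's FOC against E[q₂] yields q₁ = (74 − 2·10 + E[c₂])/(3/2) = (74 − 20 + 9)/(3/2) = 42.
q₂(low-cost) = (74 − 6 − (1/2)·42) = 47.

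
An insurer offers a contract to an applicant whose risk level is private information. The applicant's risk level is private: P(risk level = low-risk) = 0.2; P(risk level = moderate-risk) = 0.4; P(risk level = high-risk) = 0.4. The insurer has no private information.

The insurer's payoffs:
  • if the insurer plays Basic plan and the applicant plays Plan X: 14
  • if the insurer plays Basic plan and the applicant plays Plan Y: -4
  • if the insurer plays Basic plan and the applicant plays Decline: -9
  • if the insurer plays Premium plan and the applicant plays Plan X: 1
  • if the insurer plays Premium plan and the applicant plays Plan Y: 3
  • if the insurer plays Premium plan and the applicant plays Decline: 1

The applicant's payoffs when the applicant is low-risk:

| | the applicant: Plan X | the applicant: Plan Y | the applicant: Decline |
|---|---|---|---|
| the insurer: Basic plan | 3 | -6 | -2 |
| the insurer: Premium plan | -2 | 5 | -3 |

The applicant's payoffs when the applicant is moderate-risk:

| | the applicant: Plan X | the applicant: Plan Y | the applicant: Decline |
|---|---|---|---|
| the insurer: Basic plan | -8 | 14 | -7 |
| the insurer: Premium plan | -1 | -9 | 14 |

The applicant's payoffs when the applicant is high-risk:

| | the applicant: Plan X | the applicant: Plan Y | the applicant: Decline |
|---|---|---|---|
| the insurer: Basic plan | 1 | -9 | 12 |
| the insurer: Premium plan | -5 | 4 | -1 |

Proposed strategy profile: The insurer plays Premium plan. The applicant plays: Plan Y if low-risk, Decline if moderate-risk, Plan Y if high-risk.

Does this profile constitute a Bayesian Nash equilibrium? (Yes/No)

Yes

The insurer plays Premium plan: E[Premium plan] = 0.2·(3) + 0.4·(1) + 0.4·(3) = 2.2; E[Basic plan] = -6. Best-responding. ✓
The applicant (risk level low-risk), facing Premium plan: Plan X gives -2, Plan Y gives 5, Decline gives -3. Proposed Plan Y is best. ✓
The applicant (risk level moderate-risk), facing Premium plan: Plan X gives -1, Plan Y gives -9, Decline gives 14. Proposed Decline is best. ✓
The applicant (risk level high-risk), facing Premium plan: Plan X gives -5, Plan Y gives 4, Decline gives -1. Proposed Plan Y is best. ✓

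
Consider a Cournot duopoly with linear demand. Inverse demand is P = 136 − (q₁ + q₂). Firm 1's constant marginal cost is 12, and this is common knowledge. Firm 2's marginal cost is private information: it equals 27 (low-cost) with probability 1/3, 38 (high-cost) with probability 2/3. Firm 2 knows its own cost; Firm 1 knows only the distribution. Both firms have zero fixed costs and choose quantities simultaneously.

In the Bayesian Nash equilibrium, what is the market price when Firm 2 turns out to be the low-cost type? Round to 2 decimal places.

57.11

Type-c best response for Firm 2: q₂(c) = (136 − c)/2 − q₁/2.
Firm 1 maximizes expected profit; its first-order condition is 136 − 2q₁ − E[q₂] − 12 = 0.
Substituting E[q₂] and solving: E[c₂] = 34.3333, so q₁ = (136 − 2·12 + 34.3333)/3 = 48.7778.
q₂(low-cost) = 30.1111, so P = 136 − (48.7778 + 30.1111) = 57.1111.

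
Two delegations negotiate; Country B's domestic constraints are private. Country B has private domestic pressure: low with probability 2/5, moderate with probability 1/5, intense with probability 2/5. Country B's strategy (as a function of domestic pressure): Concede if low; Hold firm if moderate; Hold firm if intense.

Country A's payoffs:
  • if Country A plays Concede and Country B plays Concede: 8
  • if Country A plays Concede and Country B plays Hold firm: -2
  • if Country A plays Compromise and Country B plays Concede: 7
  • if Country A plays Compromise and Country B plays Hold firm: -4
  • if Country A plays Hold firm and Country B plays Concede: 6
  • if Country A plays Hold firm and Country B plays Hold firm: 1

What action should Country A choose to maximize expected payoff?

Hold firm

E[Concede] = 2/5·(8) + 1/5·(-2) + 2/5·(-2) = 2
E[Compromise] = 2/5·(7) + 1/5·(-4) + 2/5·(-4) = 2/5
E[Hold firm] = 2/5·(6) + 1/5·(1) + 2/5·(1) = 3
Best response: Hold firm (3 is the largest).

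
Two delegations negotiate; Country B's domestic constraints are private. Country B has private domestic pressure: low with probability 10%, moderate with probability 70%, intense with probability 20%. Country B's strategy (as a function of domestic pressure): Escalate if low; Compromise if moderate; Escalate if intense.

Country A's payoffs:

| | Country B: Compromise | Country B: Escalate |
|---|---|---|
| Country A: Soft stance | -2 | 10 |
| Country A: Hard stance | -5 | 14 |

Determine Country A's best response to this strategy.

E[Soft stance] = 0.1·(10) + 0.7·(-2) + 0.2·(10) = 1.6
E[Hard stance] = 0.1·(14) + 0.7·(-5) + 0.2·(14) = 0.7
Best response: Soft stance (1.6 is the largest).

Soft stance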